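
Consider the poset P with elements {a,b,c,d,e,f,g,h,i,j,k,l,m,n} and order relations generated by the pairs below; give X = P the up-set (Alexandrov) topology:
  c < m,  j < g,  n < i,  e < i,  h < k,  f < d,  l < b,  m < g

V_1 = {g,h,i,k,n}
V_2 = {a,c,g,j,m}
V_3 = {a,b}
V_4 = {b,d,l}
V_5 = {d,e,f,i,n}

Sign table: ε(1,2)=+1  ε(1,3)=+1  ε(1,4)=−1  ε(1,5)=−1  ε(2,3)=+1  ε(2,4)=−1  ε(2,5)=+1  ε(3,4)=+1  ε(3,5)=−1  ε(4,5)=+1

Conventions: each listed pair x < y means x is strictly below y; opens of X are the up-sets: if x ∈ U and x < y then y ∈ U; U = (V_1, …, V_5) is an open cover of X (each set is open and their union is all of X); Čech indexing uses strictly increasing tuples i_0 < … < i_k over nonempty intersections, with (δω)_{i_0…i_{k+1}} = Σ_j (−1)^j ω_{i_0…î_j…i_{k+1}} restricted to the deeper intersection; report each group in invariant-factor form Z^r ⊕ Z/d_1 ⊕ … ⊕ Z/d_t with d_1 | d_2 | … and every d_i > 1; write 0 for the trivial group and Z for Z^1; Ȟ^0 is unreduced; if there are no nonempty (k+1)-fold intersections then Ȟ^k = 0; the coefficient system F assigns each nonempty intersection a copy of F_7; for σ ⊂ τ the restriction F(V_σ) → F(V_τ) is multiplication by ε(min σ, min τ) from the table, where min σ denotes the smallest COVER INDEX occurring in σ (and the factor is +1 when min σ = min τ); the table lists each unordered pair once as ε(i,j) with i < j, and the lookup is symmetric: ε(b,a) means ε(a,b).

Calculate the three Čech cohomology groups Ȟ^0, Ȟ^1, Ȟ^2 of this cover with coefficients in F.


cover nerve:
  V12={g} V15={i,n} V23={a} V34={b} V45={d}
C dims 5,5; δ0: rk_F7 5
Ȟ^0: (5−5)−0=0 ⇒ 0
Ȟ^1: (5−0)−5=0 ⇒ 0
Ȟ^2: (0−0)−0=0 ⇒ 0

Ȟ^0 ≅ 0, Ȟ^1 ≅ 0, Ȟ^2 ≅ 0


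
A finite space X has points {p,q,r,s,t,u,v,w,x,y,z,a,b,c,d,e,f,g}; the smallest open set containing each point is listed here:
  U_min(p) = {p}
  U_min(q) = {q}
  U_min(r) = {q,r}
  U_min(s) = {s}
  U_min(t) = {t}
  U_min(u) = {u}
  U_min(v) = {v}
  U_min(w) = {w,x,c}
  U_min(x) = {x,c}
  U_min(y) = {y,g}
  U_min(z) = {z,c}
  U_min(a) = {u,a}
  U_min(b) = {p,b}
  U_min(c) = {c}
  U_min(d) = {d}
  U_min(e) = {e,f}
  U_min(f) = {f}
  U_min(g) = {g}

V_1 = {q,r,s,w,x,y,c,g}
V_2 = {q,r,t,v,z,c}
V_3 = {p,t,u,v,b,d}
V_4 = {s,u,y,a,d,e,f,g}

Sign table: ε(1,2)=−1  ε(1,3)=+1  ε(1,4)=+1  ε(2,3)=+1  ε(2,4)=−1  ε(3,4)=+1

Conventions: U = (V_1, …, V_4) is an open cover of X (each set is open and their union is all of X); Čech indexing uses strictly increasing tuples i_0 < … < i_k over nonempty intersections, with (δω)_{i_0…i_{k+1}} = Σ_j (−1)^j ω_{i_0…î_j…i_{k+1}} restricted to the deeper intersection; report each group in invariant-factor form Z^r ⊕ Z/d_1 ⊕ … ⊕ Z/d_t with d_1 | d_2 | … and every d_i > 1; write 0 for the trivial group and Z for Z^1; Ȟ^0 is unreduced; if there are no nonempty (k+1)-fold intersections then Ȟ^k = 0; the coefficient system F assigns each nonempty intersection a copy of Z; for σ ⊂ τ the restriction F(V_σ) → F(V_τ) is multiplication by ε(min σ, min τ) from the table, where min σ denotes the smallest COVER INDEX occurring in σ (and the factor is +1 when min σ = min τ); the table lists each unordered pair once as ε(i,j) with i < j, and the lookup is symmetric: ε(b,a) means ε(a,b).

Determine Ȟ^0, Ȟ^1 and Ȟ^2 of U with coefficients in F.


Ȟ^0(U;F) ≅ 0, Ȟ^1(U;F) ≅ Z/2, Ȟ^2(U;F) ≅ 0

nerve simplices:
  V12={q,r,c} V14={s,y,g} V23={t,v} V34={u,d}
C dims 4,4; δ0: rk 4, SNF 1^3·2
degree 0: 4−4−0 = 0 → Ȟ^0 ≅ 0
degree 1: 4−0−4 = 0 plus torsion [2] → Ȟ^1 ≅ Z/2
degree 2: 0−0−0 = 0 → Ȟ^2 ≅ 0


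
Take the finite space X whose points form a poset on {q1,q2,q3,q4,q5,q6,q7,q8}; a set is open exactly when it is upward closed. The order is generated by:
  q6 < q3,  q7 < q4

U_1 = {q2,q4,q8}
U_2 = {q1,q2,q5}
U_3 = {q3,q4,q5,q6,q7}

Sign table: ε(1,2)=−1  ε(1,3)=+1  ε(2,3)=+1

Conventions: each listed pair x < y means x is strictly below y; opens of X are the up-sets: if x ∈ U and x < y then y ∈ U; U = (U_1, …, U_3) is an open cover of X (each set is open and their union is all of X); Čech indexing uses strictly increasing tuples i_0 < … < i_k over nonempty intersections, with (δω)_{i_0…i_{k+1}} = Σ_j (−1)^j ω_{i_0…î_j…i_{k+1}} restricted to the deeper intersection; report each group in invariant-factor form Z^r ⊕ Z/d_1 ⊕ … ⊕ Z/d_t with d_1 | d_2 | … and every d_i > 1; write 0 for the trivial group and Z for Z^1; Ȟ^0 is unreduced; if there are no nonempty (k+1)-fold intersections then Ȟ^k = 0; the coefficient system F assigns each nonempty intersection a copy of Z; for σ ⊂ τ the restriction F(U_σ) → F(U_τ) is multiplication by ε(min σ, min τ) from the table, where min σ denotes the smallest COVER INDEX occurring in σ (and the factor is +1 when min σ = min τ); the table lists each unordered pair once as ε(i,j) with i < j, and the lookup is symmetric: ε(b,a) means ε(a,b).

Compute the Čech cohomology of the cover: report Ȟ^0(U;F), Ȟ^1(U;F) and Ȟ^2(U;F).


Ȟ^0 = 0, Ȟ^1 = Z/2 and Ȟ^2 = 0

nerve of the cover:
  U12={q2} U13={q4} U23={q5}
C dims 3,3; δ0: rk 3, SNF 1^2·2
Ȟ^0 = (3 − 3) − 0 = 0, so Ȟ^0 ≅ 0
Ȟ^1 = (3 − 0) − 3 = 0 plus torsion [2], so Ȟ^1 ≅ Z/2
Ȟ^2 = (0 − 0) − 0 = 0, so Ȟ^2 ≅ 0


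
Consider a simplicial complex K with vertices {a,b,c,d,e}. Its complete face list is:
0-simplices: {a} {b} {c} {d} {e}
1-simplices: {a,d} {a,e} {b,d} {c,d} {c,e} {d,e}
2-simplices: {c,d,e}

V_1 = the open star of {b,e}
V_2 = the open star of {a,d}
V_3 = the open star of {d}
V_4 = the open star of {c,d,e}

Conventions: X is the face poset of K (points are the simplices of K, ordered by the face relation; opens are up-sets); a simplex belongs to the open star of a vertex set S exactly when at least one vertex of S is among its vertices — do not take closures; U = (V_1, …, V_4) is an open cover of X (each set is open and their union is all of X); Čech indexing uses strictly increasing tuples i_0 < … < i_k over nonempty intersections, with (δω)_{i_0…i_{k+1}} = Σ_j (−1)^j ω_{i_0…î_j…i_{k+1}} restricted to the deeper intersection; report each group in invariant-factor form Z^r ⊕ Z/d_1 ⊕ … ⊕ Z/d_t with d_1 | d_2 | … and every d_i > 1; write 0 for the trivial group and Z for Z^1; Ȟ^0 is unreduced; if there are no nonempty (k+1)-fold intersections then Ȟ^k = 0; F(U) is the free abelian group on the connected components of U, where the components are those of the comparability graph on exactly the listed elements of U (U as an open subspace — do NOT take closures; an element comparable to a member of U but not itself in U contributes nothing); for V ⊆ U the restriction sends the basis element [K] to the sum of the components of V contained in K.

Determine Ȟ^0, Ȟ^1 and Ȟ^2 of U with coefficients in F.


intersection data:
  V1={{b},{e},{a,e},{b,d},{c,e},{d,e},{c,d,e}} V2={{a},{d},{a,d},{a,e},{b,d},{c,d},{d,e},{c,d,e}} V3={{d},{a,d},{b,d},{c,d},{d,e},{c,d,e}} V4={{c},{d},{e},{a,d},{a,e},{b,d},{c,d},{c,e},{d,e},{c,d,e}}
  V12={{a,e},{b,d},{d,e},{c,d,e}} V13={{b,d},{d,e},{c,d,e}} V14={{e},{a,e},{b,d},{c,e},{d,e},{c,d,e}} V23={{d},{a,d},{b,d},{c,d},{d,e},{c,d,e}} V24={{d},{a,d},{a,e},{b,d},{c,d},{d,e},{c,d,e}} V34={{d},{a,d},{b,d},{c,d},{d,e},{c,d,e}}
  V123={{b,d},{d,e},{c,d,e}} V124={{a,e},{b,d},{d,e},{c,d,e}} V134={{b,d},{d,e},{c,d,e}} V234={{d},{a,d},{b,d},{c,d},{d,e},{c,d,e}}
  V1234={{b,d},{d,e},{c,d,e}}
components per intersection:
  V1: {{b},{b,d}} {{e},{a,e},{c,e},{d,e},{c,d,e}}
  V2: {{a},{d},{a,d},{a,e},{b,d},{c,d},{d,e},{c,d,e}}
  V3: {{d},{a,d},{b,d},{c,d},{d,e},{c,d,e}}
  V4: {{c},{d},{e},{a,d},{a,e},{b,d},{c,d},{c,e},{d,e},{c,d,e}}
  V12: {{a,e}} {{b,d}} {{d,e},{c,d,e}}
  V13: {{b,d}} {{d,e},{c,d,e}}
  V14: {{e},{a,e},{c,e},{d,e},{c,d,e}} {{b,d}}
  V23: {{d},{a,d},{b,d},{c,d},{d,e},{c,d,e}}
  V24: {{d},{a,d},{b,d},{c,d},{d,e},{c,d,e}} {{a,e}}
  V34: {{d},{a,d},{b,d},{c,d},{d,e},{c,d,e}}
  V123: {{b,d}} {{d,e},{c,d,e}}
  V124: {{a,e}} {{b,d}} {{d,e},{c,d,e}}
  V134: {{b,d}} {{d,e},{c,d,e}}
  V234: {{d},{a,d},{b,d},{c,d},{d,e},{c,d,e}}
  V1234: {{b,d}} {{d,e},{c,d,e}}
C dims 5,11,8,2; δ0: rk 4, SNF 1^4; δ1: rk 6, SNF 1^6; δ2: rk 2, SNF 1^2
Ȟ^0 = (5 − 4) − 0 = 1, so Ȟ^0 ≅ Z
Ȟ^1 = (11 − 6) − 4 = 1, so Ȟ^1 ≅ Z
Ȟ^2 = (8 − 2) − 6 = 0, so Ȟ^2 ≅ 0

Ȟ^0 = Z, Ȟ^1 = Z, Ȟ^2 = 0


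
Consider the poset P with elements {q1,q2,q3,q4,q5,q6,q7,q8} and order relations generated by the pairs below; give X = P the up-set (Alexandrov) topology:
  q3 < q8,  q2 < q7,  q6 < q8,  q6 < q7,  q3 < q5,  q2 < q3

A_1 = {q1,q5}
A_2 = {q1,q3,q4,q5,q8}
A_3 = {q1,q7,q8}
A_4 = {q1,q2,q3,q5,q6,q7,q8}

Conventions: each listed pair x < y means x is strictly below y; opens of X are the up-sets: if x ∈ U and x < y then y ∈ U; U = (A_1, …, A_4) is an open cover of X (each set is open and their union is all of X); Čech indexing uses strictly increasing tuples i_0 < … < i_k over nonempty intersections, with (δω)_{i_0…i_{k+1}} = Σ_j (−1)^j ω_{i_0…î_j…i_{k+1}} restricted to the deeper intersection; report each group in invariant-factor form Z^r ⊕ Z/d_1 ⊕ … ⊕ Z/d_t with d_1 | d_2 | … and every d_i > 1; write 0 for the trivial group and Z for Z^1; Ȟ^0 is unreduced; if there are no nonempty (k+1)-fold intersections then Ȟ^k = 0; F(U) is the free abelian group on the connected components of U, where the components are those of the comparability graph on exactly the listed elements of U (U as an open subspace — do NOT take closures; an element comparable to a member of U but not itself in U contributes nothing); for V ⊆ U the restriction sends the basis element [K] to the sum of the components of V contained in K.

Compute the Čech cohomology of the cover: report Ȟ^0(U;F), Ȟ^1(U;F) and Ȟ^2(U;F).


Ȟ^0 = Z^3,  Ȟ^1 = 0,  Ȟ^2 = 0

cover nerve:
  A12={q1,q5} A13={q1} A14={q1,q5} A23={q1,q8} A24={q1,q3,q5,q8} A34={q1,q7,q8}
  A123={q1} A124={q1,q5} A134={q1} A234={q1,q8}
  A1234={q1}
components per intersection:
  A1: {q1} {q5}
  A2: {q1} {q3,q5,q8} {q4}
  A3: {q1} {q7} {q8}
  A4: {q1} {q2,q3,q5,q6,q7,q8}
  A12: {q1} {q5}
  A13: {q1}
  A14: {q1} {q5}
  A23: {q1} {q8}
  A24: {q1} {q3,q5,q8}
  A34: {q1} {q7} {q8}
  A123: {q1}
  A124: {q1} {q5}
  A134: {q1}
  A234: {q1} {q8}
  A1234: {q1}
C dims 10,12,6,1; δ0: rk 7, SNF 1^7; δ1: rk 5, SNF 1^5; δ2: rk 1, SNF 1^1
Ȟ^0: (10−7)−0=3 ⇒ Z^3
Ȟ^1: (12−5)−7=0 ⇒ 0
Ȟ^2: (6−1)−5=0 ⇒ 0


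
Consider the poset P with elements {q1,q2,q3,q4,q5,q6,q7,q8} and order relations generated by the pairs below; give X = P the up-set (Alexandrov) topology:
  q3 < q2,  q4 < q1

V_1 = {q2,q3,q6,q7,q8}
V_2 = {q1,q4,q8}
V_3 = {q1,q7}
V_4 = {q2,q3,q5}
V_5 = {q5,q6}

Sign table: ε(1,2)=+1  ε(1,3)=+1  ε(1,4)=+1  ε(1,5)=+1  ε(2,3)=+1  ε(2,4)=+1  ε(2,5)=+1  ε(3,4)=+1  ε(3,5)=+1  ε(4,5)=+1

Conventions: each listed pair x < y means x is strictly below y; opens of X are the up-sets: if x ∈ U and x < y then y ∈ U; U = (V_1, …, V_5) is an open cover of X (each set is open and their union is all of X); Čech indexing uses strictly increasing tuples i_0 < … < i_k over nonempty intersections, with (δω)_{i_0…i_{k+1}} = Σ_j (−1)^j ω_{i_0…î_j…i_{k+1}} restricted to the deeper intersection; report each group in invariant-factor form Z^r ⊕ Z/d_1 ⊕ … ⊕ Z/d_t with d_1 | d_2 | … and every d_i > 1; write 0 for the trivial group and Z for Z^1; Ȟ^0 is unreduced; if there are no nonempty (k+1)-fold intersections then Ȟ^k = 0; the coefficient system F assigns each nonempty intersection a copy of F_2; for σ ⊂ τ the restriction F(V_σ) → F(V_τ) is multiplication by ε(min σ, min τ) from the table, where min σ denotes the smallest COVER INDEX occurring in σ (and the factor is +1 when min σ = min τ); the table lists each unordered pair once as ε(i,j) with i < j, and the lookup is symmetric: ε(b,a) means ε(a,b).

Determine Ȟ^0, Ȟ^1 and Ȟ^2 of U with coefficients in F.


nonempty overlaps:
  V12={q8} V13={q7} V14={q2,q3} V15={q6} V23={q1} V45={q5}
C dims 5,6; δ0: rk_F2 4
degree 0: 5−4−0 = 1 → Ȟ^0 ≅ Z/2
degree 1: 6−0−4 = 2 → Ȟ^1 ≅ Z/2 ⊕ Z/2
degree 2: 0−0−0 = 0 → Ȟ^2 ≅ 0

Ȟ^0 ≅ Z/2; Ȟ^1 ≅ Z/2 ⊕ Z/2; Ȟ^2 ≅ 0


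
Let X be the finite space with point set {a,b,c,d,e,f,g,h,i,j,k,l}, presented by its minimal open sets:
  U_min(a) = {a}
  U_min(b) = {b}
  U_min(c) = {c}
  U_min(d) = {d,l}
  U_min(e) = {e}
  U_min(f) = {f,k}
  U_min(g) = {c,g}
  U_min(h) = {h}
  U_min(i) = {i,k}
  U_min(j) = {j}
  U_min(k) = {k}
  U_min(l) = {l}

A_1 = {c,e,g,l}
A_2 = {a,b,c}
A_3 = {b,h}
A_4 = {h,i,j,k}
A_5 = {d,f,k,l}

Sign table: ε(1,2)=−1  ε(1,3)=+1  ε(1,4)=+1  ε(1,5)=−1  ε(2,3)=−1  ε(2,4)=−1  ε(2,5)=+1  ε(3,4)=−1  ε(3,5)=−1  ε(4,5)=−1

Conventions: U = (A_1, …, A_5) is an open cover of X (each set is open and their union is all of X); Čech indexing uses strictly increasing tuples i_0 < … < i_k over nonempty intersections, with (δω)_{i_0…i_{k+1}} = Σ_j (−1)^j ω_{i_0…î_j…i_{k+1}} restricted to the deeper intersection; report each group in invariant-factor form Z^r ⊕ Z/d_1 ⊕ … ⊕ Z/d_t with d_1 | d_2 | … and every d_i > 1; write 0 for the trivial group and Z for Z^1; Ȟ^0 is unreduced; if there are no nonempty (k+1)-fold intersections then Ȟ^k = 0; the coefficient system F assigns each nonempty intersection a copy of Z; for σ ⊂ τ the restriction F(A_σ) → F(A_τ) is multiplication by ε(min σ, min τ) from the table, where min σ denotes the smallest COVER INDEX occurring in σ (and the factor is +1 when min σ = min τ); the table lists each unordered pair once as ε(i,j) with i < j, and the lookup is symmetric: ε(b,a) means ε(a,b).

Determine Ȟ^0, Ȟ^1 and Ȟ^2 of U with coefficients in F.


Ȟ^0 ≅ 0, Ȟ^1 ≅ Z/2, Ȟ^2 ≅ 0

nonempty overlaps:
  A12={c} A15={l} A23={b} A34={h} A45={k}
C dims 5,5; δ0: rk 5, SNF 1^4·2
degree 0: 5−5−0 = 0 → Ȟ^0 ≅ 0
degree 1: 5−0−5 = 0 plus torsion [2] → Ȟ^1 ≅ Z/2
degree 2: 0−0−0 = 0 → Ȟ^2 ≅ 0


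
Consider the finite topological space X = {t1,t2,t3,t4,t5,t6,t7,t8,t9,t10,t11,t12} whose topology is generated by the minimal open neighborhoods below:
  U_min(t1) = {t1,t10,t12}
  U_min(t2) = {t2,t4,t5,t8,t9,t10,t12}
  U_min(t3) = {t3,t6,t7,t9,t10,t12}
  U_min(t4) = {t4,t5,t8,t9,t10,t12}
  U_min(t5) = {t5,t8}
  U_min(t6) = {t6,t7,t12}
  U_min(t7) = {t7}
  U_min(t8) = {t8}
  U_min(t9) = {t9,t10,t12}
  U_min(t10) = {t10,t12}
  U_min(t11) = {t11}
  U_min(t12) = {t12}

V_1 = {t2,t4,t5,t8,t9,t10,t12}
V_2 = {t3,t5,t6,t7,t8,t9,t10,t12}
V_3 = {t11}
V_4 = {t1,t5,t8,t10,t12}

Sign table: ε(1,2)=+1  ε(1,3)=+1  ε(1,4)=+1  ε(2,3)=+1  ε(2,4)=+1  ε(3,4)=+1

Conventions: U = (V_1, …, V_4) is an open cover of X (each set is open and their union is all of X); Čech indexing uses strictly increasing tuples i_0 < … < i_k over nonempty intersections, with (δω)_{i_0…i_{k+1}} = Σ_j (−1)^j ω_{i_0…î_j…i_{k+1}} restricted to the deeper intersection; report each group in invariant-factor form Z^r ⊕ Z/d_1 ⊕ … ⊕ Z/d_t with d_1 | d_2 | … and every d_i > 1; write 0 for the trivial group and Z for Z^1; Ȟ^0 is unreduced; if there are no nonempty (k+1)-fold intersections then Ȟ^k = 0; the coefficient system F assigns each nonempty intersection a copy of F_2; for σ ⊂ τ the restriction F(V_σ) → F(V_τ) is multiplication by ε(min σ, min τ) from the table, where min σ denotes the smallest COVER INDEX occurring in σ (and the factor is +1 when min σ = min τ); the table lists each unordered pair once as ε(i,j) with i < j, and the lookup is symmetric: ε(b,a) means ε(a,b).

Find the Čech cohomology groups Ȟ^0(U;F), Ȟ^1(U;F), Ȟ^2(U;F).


cover nerve:
  V12={t5,t8,t9,t10,t12} V14={t5,t8,t10,t12} V24={t5,t8,t10,t12}
  V124={t5,t8,t10,t12}
C dims 4,3,1; δ0: rk_F2 2; δ1: rk_F2 1
Ȟ^0: (4−2)−0=2 ⇒ Z/2 ⊕ Z/2
Ȟ^1: (3−1)−2=0 ⇒ 0
Ȟ^2: (1−0)−1=0 ⇒ 0

Ȟ^0 ≅ Z/2 ⊕ Z/2, Ȟ^1 ≅ 0, Ȟ^2 ≅ 0


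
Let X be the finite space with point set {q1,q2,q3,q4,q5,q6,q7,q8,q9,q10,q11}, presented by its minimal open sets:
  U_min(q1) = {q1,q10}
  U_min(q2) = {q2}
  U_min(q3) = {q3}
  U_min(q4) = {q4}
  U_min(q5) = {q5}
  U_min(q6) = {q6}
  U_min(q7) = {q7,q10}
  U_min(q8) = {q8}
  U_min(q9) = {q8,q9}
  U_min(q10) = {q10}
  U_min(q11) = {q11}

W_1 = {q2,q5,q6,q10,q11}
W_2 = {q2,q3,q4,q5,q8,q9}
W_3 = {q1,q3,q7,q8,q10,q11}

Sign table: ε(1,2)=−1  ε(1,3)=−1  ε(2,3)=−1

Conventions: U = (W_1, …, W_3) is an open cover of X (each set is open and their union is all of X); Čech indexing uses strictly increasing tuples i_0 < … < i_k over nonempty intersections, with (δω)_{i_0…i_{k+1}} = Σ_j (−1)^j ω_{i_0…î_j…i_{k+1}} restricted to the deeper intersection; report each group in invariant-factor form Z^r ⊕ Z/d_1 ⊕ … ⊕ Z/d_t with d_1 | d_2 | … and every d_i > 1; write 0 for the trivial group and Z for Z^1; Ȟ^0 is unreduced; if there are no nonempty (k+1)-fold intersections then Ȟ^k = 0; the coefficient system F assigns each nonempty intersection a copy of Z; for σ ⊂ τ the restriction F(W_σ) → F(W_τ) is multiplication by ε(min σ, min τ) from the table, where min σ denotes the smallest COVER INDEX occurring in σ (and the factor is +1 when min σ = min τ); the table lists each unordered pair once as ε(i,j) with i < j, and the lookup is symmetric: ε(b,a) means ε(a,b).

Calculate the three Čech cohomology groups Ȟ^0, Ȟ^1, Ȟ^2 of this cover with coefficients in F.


Ȟ^0 = 0; Ȟ^1 = Z/2; Ȟ^2 = 0

nonempty overlaps:
  W12={q2,q5} W13={q10,q11} W23={q3,q8}
C dims 3,3; δ0: rk 3, SNF 1^2·2
degree 0: 3−3−0 = 0 → Ȟ^0 ≅ 0
degree 1: 3−0−3 = 0 plus torsion [2] → Ȟ^1 ≅ Z/2
degree 2: 0−0−0 = 0 → Ȟ^2 ≅ 0


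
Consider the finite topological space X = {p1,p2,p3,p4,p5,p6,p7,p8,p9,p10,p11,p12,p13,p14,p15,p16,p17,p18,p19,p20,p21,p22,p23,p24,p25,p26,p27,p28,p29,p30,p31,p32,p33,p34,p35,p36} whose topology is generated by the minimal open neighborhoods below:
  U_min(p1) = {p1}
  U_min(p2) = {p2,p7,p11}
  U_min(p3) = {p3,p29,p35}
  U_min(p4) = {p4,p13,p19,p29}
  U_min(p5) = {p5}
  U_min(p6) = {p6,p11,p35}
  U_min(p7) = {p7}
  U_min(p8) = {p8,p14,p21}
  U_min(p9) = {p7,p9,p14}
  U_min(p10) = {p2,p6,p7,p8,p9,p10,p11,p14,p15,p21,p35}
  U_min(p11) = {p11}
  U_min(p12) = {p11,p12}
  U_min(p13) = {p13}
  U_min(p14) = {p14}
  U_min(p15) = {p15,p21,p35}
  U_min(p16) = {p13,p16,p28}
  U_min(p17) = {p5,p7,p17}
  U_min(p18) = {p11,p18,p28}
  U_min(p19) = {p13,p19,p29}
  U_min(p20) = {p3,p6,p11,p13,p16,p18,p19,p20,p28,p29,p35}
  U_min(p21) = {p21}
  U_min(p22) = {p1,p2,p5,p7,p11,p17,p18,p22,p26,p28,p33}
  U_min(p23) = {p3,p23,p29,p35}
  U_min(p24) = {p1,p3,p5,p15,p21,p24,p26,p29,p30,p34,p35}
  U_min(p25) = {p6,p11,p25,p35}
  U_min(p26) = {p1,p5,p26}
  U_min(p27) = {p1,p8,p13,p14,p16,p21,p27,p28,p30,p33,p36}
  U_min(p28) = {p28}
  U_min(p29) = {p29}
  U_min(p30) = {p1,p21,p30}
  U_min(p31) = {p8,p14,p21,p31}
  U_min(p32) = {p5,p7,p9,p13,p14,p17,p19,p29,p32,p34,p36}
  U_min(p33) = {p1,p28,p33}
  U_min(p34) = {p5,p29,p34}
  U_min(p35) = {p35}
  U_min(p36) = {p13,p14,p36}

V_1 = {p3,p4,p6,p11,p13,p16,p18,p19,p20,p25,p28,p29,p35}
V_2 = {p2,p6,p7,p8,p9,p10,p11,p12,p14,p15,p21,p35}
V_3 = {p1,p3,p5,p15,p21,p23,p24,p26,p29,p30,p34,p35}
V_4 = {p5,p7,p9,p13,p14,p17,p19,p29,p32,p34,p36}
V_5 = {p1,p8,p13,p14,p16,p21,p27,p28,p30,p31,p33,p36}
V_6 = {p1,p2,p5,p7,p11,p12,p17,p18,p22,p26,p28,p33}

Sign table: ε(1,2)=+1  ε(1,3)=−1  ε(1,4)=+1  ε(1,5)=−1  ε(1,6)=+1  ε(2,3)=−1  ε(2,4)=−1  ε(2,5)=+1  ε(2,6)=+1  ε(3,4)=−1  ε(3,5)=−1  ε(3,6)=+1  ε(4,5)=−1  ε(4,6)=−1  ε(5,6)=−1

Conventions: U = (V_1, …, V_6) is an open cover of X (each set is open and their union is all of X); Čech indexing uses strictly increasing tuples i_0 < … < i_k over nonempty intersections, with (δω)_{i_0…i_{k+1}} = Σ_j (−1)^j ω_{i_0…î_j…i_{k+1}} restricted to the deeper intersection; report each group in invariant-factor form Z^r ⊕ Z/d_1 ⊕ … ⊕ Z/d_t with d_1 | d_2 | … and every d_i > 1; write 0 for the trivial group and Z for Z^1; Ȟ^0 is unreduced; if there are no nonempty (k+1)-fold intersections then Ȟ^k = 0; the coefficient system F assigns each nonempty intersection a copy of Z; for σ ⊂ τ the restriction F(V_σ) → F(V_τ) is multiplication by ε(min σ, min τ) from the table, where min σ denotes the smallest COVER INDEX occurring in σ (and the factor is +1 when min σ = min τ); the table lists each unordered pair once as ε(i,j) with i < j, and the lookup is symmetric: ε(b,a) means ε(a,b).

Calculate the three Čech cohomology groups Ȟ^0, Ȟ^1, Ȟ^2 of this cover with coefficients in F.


nonempty overlaps:
  V12={p6,p11,p35} V13={p3,p29,p35} V14={p13,p19,p29} V15={p13,p16,p28} V16={p11,p18,p28} V23={p15,p21,p35} V24={p7,p9,p14} V25={p8,p14,p21} V26={p2,p7,p11,p12} V34={p5,p29,p34} V35={p1,p21,p30} V36={p1,p5,p26} V45={p13,p14,p36} V46={p5,p7,p17} V56={p1,p28,p33}
  V123={p35} V126={p11} V134={p29} V145={p13} V156={p28} V235={p21} V245={p14} V246={p7} V346={p5} V356={p1}
C dims 6,15,10; δ0: rk 6, SNF 1^5·2; δ1: rk 9, SNF 1^9
degree 0: 6−6−0 = 0 → Ȟ^0 ≅ 0
degree 1: 15−9−6 = 0 plus torsion [2] → Ȟ^1 ≅ Z/2
degree 2: 10−0−9 = 1 → Ȟ^2 ≅ Z

Ȟ^0 ≅ 0; Ȟ^1 ≅ Z/2; Ȟ^2 ≅ Z


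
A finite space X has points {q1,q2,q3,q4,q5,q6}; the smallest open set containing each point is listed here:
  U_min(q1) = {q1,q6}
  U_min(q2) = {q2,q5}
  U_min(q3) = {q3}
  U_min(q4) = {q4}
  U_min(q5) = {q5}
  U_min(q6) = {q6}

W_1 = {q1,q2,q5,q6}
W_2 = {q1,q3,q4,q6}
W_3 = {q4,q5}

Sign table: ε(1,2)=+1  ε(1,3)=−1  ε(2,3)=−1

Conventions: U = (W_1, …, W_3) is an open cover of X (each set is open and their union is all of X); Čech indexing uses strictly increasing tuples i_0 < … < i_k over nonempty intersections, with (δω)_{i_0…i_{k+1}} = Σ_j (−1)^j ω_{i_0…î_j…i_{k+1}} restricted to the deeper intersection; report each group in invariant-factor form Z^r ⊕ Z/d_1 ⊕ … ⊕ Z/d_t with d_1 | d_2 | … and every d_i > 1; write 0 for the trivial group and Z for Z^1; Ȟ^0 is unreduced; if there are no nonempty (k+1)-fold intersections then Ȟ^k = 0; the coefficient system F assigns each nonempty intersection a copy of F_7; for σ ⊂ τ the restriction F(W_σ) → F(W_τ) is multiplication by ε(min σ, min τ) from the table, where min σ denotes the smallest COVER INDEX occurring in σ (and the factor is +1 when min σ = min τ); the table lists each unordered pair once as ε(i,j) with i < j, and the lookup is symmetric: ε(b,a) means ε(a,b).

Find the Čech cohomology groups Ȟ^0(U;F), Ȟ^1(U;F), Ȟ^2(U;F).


nonempty overlaps:
  W12={q1,q6} W13={q5} W23={q4}
C dims 3,3; δ0: rk_F7 2
degree 0: 3−2−0 = 1 → Ȟ^0 ≅ Z/7
degree 1: 3−0−2 = 1 → Ȟ^1 ≅ Z/7
degree 2: 0−0−0 = 0 → Ȟ^2 ≅ 0

Ȟ^0(U;F) ≅ Z/7,  Ȟ^1(U;F) ≅ Z/7,  Ȟ^2(U;F) ≅ 0


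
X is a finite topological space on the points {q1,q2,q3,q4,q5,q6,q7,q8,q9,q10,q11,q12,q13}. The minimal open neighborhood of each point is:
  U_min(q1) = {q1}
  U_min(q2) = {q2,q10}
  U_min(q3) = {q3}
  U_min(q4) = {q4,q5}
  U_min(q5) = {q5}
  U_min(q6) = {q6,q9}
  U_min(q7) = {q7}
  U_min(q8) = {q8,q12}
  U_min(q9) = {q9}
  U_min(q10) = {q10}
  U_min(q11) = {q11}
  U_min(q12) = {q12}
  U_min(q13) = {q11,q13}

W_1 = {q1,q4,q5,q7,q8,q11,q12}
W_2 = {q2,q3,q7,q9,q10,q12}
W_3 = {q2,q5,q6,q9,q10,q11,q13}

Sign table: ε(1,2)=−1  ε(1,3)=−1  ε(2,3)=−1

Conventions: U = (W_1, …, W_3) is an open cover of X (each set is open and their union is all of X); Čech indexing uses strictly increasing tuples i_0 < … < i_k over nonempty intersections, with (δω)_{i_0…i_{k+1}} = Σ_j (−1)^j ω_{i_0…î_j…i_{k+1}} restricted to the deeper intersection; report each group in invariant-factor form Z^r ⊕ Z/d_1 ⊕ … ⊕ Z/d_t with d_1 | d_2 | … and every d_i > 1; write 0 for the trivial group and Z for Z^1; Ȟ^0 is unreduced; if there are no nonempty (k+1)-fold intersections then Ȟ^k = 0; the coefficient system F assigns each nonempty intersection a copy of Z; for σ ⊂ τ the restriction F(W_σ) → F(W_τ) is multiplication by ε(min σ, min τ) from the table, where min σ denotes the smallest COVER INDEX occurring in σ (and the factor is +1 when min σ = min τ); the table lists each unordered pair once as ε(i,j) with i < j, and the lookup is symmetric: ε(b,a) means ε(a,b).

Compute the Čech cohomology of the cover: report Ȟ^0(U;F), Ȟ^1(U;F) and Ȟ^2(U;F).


intersection data:
  W12={q7,q12} W13={q5,q11} W23={q2,q9,q10}
C dims 3,3; δ0: rk 3, SNF 1^2·2
Ȟ^0 = (3 − 3) − 0 = 0, so Ȟ^0 ≅ 0
Ȟ^1 = (3 − 0) − 3 = 0 plus torsion [2], so Ȟ^1 ≅ Z/2
Ȟ^2 = (0 − 0) − 0 = 0, so Ȟ^2 ≅ 0

Ȟ^0 = 0, Ȟ^1 = Z/2 and Ȟ^2 = 0


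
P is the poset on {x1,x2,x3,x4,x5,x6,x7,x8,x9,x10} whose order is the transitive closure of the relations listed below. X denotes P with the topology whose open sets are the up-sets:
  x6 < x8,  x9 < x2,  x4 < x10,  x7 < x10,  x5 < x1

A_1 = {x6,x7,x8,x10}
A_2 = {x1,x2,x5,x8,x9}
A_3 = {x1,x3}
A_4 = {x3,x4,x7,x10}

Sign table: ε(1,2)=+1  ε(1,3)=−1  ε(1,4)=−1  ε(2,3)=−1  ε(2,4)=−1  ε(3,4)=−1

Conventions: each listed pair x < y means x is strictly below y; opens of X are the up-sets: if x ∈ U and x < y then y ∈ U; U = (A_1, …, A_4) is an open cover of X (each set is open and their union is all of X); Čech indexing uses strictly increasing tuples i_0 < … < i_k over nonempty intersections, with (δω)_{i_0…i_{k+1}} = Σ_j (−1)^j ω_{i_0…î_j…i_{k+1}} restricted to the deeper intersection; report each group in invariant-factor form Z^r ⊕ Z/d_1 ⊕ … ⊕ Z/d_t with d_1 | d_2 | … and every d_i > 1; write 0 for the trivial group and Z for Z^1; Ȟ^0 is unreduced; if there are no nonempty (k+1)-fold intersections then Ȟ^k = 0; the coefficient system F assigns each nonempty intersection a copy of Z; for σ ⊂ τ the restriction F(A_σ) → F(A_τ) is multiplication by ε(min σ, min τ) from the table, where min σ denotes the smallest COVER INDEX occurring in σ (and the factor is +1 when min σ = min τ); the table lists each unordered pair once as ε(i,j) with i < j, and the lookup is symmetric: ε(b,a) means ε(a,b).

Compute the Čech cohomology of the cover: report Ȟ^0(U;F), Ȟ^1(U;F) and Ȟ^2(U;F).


cover nerve:
  A12={x8} A14={x7,x10} A23={x1} A34={x3}
C dims 4,4; δ0: rk 4, SNF 1^3·2
Ȟ^0: (4−4)−0=0 ⇒ 0
Ȟ^1: (4−0)−4=0 plus torsion [2] ⇒ Z/2
Ȟ^2: (0−0)−0=0 ⇒ 0

Ȟ^0 = 0; Ȟ^1 = Z/2; Ȟ^2 = 0


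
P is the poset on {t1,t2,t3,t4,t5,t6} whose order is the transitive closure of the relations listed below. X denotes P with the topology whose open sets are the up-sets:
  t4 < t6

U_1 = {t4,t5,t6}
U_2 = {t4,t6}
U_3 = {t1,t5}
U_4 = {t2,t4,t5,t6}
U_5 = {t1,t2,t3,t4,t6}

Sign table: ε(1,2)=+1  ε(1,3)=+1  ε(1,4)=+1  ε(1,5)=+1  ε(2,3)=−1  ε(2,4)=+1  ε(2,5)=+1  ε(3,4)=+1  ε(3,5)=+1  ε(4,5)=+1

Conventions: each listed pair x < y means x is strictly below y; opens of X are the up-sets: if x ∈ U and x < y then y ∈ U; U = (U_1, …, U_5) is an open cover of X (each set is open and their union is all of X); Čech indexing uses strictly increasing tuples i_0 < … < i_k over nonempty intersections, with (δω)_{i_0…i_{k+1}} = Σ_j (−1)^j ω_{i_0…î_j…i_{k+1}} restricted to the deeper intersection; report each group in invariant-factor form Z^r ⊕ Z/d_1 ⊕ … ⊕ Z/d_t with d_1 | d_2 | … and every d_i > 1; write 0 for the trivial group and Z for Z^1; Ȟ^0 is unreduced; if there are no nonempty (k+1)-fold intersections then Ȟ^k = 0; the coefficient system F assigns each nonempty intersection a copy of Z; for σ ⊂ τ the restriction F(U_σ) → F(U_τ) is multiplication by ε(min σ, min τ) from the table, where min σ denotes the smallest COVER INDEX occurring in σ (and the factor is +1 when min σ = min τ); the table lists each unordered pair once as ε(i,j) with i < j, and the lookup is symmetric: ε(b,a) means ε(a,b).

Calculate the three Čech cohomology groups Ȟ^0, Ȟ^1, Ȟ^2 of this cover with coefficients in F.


nerve simplices:
  U12={t4,t6} U13={t5} U14={t4,t5,t6} U15={t4,t6} U24={t4,t6} U25={t4,t6} U34={t5} U35={t1} U45={t2,t4,t6}
  U124={t4,t6} U125={t4,t6} U134={t5} U145={t4,t6} U245={t4,t6}
  U1245={t4,t6}
C dims 5,9,5,1; δ0: rk 4, SNF 1^4; δ1: rk 4, SNF 1^4; δ2: rk 1, SNF 1^1
degree 0: 5−4−0 = 1 → Ȟ^0 ≅ Z
degree 1: 9−4−4 = 1 → Ȟ^1 ≅ Z
degree 2: 5−1−4 = 0 → Ȟ^2 ≅ 0

Ȟ^0(U;F) ≅ Z, Ȟ^1(U;F) ≅ Z and Ȟ^2(U;F) ≅ 0


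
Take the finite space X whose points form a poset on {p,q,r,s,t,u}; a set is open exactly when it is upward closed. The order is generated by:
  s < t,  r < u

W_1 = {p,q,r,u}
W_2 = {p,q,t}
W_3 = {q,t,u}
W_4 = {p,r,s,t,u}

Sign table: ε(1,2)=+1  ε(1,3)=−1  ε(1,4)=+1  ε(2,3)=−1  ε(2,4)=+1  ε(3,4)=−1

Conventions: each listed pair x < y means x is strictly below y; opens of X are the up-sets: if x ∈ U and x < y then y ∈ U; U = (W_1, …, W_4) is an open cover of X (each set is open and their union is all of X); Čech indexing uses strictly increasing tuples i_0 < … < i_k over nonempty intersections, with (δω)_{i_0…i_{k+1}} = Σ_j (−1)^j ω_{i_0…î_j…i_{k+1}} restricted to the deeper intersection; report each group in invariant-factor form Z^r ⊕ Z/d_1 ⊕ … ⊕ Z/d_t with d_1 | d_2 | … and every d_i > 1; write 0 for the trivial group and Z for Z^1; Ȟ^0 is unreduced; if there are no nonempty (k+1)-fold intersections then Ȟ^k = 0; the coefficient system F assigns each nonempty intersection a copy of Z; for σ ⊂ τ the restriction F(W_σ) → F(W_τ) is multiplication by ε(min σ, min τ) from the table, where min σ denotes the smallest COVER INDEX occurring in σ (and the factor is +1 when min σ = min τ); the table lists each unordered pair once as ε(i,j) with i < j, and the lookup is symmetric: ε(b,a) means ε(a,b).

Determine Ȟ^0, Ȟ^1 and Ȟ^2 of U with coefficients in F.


Ȟ^0 = Z; Ȟ^1 = 0; Ȟ^2 = Z

cover nerve:
  W12={p,q} W13={q,u} W14={p,r,u} W23={q,t} W24={p,t} W34={t,u}
  W123={q} W124={p} W134={u} W234={t}
C dims 4,6,4; δ0: rk 3, SNF 1^3; δ1: rk 3, SNF 1^3
Ȟ^0: (4−3)−0=1 ⇒ Z
Ȟ^1: (6−3)−3=0 ⇒ 0
Ȟ^2: (4−0)−3=1 ⇒ Z


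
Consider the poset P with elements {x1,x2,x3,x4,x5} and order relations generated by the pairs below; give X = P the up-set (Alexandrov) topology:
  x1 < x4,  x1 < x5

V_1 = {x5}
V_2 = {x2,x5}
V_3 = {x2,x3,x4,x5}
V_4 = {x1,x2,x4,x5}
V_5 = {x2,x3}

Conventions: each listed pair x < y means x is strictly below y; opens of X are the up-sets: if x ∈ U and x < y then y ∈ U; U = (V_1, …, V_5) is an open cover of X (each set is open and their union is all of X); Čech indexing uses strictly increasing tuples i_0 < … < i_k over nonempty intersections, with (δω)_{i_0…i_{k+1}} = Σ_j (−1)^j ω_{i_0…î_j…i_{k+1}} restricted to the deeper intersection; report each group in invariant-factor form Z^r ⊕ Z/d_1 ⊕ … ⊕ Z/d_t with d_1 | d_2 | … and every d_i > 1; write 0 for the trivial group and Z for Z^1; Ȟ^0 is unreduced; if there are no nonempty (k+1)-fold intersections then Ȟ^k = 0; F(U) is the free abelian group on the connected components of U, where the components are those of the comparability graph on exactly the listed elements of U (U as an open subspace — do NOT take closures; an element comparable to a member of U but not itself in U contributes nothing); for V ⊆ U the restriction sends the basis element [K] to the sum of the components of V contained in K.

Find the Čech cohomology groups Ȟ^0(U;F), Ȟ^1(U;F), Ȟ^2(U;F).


Ȟ^0 ≅ Z^3, Ȟ^1 ≅ 0, Ȟ^2 ≅ 0

nonempty overlaps:
  V12={x5} V13={x5} V14={x5} V23={x2,x5} V24={x2,x5} V25={x2} V34={x2,x4,x5} V35={x2,x3} V45={x2}
  V123={x5} V124={x5} V134={x5} V234={x2,x5} V235={x2} V245={x2} V345={x2}
  V1234={x5} V2345={x2}
components per intersection:
  V1: {x5}
  V2: {x2} {x5}
  V3: {x2} {x3} {x4} {x5}
  V4: {x1,x4,x5} {x2}
  V5: {x2} {x3}
  V12: {x5}
  V13: {x5}
  V14: {x5}
  V23: {x2} {x5}
  V24: {x2} {x5}
  V25: {x2}
  V34: {x2} {x4} {x5}
  V35: {x2} {x3}
  V45: {x2}
  V123: {x5}
  V124: {x5}
  V134: {x5}
  V234: {x2} {x5}
  V235: {x2}
  V245: {x2}
  V345: {x2}
  V1234: {x5}
  V2345: {x2}
C dims 11,14,8,2; δ0: rk 8, SNF 1^8; δ1: rk 6, SNF 1^6; δ2: rk 2, SNF 1^2
degree 0: 11−8−0 = 3 → Ȟ^0 ≅ Z^3
degree 1: 14−6−8 = 0 → Ȟ^1 ≅ 0
degree 2: 8−2−6 = 0 → Ȟ^2 ≅ 0


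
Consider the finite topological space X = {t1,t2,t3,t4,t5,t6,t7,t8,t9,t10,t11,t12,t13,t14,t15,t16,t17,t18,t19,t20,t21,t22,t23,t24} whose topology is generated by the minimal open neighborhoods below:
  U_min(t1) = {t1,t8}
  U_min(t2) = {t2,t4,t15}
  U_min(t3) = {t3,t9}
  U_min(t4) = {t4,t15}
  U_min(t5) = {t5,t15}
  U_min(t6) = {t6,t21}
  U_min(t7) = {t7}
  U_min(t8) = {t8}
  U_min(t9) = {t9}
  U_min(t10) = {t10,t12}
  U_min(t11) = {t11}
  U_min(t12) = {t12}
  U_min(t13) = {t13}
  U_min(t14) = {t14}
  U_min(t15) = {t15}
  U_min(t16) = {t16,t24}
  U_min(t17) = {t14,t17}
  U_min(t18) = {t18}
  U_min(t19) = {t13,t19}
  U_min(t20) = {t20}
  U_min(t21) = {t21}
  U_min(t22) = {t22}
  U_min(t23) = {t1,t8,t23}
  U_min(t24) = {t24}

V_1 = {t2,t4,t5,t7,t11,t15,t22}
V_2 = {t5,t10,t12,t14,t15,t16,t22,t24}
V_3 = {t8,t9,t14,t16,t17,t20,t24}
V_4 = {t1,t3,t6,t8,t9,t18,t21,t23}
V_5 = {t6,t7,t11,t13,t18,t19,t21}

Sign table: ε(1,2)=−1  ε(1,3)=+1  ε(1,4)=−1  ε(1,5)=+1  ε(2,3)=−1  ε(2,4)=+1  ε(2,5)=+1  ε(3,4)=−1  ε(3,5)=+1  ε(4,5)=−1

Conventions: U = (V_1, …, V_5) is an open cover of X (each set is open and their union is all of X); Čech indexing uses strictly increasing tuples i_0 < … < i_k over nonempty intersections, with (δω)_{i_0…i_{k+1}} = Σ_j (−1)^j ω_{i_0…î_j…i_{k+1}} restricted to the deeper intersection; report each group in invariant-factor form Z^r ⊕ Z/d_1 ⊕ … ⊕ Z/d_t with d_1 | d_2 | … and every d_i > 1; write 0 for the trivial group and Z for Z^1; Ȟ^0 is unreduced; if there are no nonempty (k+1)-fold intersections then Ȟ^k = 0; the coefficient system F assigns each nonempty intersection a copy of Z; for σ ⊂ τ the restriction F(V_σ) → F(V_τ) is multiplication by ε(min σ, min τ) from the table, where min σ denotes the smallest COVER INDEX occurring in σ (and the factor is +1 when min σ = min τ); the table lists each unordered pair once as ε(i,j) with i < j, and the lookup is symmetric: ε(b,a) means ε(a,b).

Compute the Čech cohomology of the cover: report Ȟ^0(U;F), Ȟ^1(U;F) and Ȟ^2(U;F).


Ȟ^0 ≅ Z, Ȟ^1 ≅ Z, Ȟ^2 ≅ 0

nonempty overlaps:
  V12={t5,t15,t22} V15={t7,t11} V23={t14,t16,t24} V34={t8,t9} V45={t6,t18,t21}
C dims 5,5; δ0: rk 4, SNF 1^4
degree 0: 5−4−0 = 1 → Ȟ^0 ≅ Z
degree 1: 5−0−4 = 1 → Ȟ^1 ≅ Z
degree 2: 0−0−0 = 0 → Ȟ^2 ≅ 0


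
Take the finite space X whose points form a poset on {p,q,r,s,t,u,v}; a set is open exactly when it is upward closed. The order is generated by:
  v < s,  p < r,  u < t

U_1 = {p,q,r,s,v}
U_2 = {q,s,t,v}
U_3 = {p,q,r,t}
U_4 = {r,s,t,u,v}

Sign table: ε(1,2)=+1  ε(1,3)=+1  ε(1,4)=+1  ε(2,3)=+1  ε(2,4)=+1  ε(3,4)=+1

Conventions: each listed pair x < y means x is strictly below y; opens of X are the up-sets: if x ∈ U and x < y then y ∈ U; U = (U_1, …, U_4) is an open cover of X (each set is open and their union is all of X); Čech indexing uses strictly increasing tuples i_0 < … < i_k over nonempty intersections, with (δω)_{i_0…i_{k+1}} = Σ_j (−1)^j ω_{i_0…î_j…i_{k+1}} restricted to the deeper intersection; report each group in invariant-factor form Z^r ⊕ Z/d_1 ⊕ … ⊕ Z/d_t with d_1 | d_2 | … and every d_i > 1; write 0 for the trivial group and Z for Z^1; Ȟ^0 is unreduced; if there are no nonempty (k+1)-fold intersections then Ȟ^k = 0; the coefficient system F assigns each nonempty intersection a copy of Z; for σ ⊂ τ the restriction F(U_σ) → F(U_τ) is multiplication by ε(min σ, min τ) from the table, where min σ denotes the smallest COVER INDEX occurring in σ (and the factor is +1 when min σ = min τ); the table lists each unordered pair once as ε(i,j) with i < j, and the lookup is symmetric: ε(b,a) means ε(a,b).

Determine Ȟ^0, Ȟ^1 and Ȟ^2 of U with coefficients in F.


nerve of the cover:
  U12={q,s,v} U13={p,q,r} U14={r,s,v} U23={q,t} U24={s,t,v} U34={r,t}
  U123={q} U124={s,v} U134={r} U234={t}
C dims 4,6,4; δ0: rk 3, SNF 1^3; δ1: rk 3, SNF 1^3
Ȟ^0 = (4 − 3) − 0 = 1, so Ȟ^0 ≅ Z
Ȟ^1 = (6 − 3) − 3 = 0, so Ȟ^1 ≅ 0
Ȟ^2 = (4 − 0) − 3 = 1, so Ȟ^2 ≅ Z

Ȟ^0(U;F) ≅ Z,  Ȟ^1(U;F) ≅ 0,  Ȟ^2(U;F) ≅ Z


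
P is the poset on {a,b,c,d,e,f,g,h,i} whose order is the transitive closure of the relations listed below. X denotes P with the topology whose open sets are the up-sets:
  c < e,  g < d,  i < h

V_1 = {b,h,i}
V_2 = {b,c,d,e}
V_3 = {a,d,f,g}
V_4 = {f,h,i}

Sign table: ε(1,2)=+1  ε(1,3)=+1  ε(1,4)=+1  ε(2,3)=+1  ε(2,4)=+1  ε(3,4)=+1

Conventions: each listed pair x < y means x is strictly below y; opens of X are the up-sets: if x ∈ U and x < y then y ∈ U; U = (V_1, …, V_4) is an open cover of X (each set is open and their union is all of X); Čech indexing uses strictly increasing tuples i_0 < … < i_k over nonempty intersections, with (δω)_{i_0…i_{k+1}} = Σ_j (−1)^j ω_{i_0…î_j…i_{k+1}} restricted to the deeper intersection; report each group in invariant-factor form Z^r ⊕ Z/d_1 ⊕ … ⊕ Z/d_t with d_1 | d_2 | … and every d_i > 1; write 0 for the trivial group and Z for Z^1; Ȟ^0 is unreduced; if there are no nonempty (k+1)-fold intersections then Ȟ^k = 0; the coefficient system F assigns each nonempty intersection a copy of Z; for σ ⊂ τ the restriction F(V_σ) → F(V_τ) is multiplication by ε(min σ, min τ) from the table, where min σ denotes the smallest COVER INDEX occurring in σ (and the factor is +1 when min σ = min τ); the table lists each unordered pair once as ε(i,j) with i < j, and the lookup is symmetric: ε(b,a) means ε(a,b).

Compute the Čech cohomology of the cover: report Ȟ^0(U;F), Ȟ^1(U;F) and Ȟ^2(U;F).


Ȟ^0 ≅ Z; Ȟ^1 ≅ Z; Ȟ^2 ≅ 0

nonempty intersections:
  V12={b} V14={h,i} V23={d} V34={f}
C dims 4,4; δ0: rk 3, SNF 1^3
Ȟ^0: (4−3)−0=1 ⇒ Z
Ȟ^1: (4−0)−3=1 ⇒ Z
Ȟ^2: (0−0)−0=0 ⇒ 0


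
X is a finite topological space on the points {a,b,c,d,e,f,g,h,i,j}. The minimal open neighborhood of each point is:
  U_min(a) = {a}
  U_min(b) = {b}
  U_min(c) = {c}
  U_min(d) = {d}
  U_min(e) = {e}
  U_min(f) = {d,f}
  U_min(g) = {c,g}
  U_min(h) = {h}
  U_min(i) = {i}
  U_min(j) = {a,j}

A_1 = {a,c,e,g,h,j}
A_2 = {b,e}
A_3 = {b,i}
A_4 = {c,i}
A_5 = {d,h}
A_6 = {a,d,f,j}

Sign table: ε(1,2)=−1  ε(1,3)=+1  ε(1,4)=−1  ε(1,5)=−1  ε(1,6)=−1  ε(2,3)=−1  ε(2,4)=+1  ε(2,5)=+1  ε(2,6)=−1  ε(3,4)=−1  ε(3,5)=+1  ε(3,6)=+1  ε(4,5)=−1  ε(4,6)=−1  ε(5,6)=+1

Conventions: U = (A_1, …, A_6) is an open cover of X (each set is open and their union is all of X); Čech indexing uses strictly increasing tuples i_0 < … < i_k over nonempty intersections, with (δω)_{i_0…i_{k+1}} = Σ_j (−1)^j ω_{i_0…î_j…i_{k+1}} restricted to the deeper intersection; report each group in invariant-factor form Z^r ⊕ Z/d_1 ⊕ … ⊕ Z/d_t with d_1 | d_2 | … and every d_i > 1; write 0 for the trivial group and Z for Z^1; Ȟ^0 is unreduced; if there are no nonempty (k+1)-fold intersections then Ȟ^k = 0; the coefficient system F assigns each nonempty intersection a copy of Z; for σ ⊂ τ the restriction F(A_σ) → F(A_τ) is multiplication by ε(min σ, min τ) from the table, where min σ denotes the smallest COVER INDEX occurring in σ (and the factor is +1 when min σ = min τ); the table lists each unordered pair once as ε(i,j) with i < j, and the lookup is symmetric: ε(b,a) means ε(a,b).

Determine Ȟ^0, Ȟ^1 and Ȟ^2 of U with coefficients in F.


nonempty overlaps:
  A12={e} A14={c} A15={h} A16={a,j} A23={b} A34={i} A56={d}
C dims 6,7; δ0: rk 5, SNF 1^5
degree 0: 6−5−0 = 1 → Ȟ^0 ≅ Z
degree 1: 7−0−5 = 2 → Ȟ^1 ≅ Z^2
degree 2: 0−0−0 = 0 → Ȟ^2 ≅ 0

Ȟ^0 = Z, Ȟ^1 = Z^2, Ȟ^2 = 0


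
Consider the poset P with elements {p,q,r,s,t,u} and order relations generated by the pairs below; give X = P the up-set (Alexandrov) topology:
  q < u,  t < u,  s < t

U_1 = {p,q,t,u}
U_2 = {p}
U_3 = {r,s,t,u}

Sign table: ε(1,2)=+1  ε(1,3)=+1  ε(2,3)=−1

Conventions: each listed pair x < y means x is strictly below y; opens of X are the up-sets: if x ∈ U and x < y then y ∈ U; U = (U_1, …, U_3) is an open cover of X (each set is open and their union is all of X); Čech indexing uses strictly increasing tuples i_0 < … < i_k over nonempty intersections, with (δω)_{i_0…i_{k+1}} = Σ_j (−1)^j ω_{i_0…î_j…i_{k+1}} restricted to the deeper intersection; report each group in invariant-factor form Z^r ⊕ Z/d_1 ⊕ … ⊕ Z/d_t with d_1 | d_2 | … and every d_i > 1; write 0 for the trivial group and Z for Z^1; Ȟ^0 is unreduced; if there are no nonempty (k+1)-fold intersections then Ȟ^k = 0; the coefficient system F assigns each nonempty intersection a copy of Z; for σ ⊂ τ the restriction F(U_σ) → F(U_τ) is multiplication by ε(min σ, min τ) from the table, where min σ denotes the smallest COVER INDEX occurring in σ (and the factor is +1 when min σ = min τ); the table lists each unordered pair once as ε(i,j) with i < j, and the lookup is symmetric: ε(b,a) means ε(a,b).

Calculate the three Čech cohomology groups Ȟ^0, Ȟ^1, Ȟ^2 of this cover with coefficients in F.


nonempty overlaps:
  U12={p} U13={t,u}
C dims 3,2; δ0: rk 2, SNF 1^2
degree 0: 3−2−0 = 1 → Ȟ^0 ≅ Z
degree 1: 2−0−2 = 0 → Ȟ^1 ≅ 0
degree 2: 0−0−0 = 0 → Ȟ^2 ≅ 0

Ȟ^0(U;F) ≅ Z, Ȟ^1(U;F) ≅ 0 and Ȟ^2(U;F) ≅ 0
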